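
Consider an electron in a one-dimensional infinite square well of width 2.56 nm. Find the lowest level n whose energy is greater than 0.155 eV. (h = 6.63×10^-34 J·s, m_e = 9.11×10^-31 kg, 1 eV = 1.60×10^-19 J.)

n = 2

E_1 = h²/(8m_eL²) = 9.203×10^-21 J = 0.05752 eV.
Need n² > 0.155/0.05752 = 2.695, i.e. n > 1.642.
The smallest integer satisfying this is n = 2.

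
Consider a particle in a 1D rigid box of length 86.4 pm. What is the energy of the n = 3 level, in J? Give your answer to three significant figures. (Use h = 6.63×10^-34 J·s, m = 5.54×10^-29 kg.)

For an infinite well E_n = n²h²/(8mL²), so E_1 = h²/(8mL²) = (6.63×10^-34)²/(8·5.54×10^-29·(8.64×10^-11 m)²) = 1.329×10^-19 J.
Then E_3 = 3²·E_1 = 9·1.329×10^-19 J = 1.20×10^-18 J.

E_3 = 1.20×10^-18 J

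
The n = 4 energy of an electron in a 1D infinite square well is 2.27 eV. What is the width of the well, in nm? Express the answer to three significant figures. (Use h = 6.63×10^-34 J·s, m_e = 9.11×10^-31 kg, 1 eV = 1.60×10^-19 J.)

L = 1.63 nm

From E_n = n²h²/(8m_eL²), L = n·h/√(8m_eE_n).
E_4 = 2.27 eV = 3.632×10^-19 J, so L = 4·6.63×10^-34/√(8·9.11×10^-31·3.632×10^-19) = 1.63×10^-9 m = 1.63 nm.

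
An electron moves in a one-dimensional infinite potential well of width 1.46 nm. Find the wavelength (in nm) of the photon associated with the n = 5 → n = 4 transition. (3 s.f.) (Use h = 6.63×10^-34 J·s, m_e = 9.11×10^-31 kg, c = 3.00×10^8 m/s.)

E_1 = h²/(8m_eL²) = 2.830×10^-20 J, so ΔE = (5² − 4²)E_1 = 2.547×10^-19 J.
λ = hc/ΔE = (6.63×10^-34·3.00×10^8)/2.547×10^-19 = 7.81×10^-7 m = 781 nm.

λ = 781 nm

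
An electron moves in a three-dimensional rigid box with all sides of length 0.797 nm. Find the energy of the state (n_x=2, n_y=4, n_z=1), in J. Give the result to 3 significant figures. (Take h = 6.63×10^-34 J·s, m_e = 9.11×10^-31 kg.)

For a 3D rectangular well E = (h²/8m_e)·Σ n_i²/L_i² = (6.63×10^-34)²/(8·9.11×10^-31) · [2²/(0.797 nm)² + 4²/(0.797 nm)² + 1²/(0.797 nm)²].
Evaluating gives E = 1.99×10^-18 J.

E = 1.99×10^-18 J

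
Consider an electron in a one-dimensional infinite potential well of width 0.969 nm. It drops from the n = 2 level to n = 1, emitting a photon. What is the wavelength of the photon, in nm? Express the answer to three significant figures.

E_1 = h²/(8m_eL²) = 6.416×10^-20 J, so ΔE = (2² − 1²)E_1 = 1.925×10^-19 J.
λ = hc/ΔE = (6.626×10^-34·2.998×10^8)/1.925×10^-19 = 1.03×10^-6 m = 1.03×10^3 nm.

λ = 1.03×10^3 nm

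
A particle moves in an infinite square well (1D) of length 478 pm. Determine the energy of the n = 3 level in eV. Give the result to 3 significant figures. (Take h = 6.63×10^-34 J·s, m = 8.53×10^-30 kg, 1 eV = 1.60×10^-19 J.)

E_3 = 1.59 eV

For an infinite well E_n = n²h²/(8mL²), so E_1 = h²/(8mL²) = (6.63×10^-34)²/(8·8.53×10^-30·(4.78×10^-10 m)²) = 2.819×10^-20 J.
Then E_3 = 3²·E_1 = 9·2.819×10^-20 J = 2.537×10^-19 J.
Converting, E_3 = 2.537×10^-19 J / (1.60×10^-19 J/eV) = 1.59 eV.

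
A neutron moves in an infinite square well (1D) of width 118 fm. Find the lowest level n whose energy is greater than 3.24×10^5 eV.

E_1 = h²/(8m_nL²) = 2.353×10^-15 J = 1.469×10^4 eV.
Need n² > 3.24×10^5/1.469×10^4 = 22.06, i.e. n > 4.697.
The smallest integer satisfying this is n = 5.

n = 5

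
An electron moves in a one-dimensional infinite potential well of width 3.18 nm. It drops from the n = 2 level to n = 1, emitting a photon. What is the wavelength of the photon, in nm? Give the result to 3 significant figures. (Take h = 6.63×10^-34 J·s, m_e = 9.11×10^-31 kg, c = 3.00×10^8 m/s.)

E_1 = h²/(8m_eL²) = 5.964×10^-21 J, so ΔE = (2² − 1²)E_1 = 1.789×10^-20 J.
λ = hc/ΔE = (6.63×10^-34·3.00×10^8)/1.789×10^-20 = 1.11×10^-5 m = 1.11×10^4 nm.

λ = 1.11×10^4 nm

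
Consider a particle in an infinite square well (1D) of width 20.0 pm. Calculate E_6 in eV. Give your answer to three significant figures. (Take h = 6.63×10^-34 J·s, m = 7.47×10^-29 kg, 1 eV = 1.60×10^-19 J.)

E_6 = 414 eV

For an infinite well E_n = n²h²/(8mL²), so E_1 = h²/(8mL²) = (6.63×10^-34)²/(8·7.47×10^-29·(2.00×10^-11 m)²) = 1.839×10^-18 J.
Then E_6 = 6²·E_1 = 36·1.839×10^-18 J = 6.620×10^-17 J.
Converting, E_6 = 6.620×10^-17 J / (1.60×10^-19 J/eV) = 414 eV.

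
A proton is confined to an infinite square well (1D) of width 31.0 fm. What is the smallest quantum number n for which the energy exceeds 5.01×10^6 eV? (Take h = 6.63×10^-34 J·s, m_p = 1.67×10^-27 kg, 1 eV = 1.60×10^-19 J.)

E_1 = h²/(8m_pL²) = 3.424×10^-14 J = 2.140×10^5 eV.
Need n² > 5.01×10^6/2.140×10^5 = 23.41, i.e. n > 4.838.
The smallest integer satisfying this is n = 5.

n = 5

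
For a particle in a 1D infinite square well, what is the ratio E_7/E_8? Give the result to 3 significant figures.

E_n ∝ n², so E_7/E_8 = 7²/8² = 49/64 = 0.766.

0.766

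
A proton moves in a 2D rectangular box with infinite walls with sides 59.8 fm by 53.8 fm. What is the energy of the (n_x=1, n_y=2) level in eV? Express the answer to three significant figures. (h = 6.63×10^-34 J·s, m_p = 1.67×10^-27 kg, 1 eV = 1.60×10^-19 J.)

E = 3.42×10^5 eV

For a 2D rectangular well E = (h²/8m_p)·Σ n_i²/L_i² = (6.63×10^-34)²/(8·1.67×10^-27) · [1²/(59.8 fm)² + 2²/(53.8 fm)²].
Evaluating gives E = 5.467×10^-14 J = 3.42×10^5 eV.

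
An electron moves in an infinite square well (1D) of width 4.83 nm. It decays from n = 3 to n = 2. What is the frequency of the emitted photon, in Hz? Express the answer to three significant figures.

E_1 = h²/(8m_eL²) = 2.583×10^-21 J and ΔE = (3² − 2²)E_1 = 1.291×10^-20 J.
f = ΔE/h = 1.291×10^-20/6.626×10^-34 = 1.95×10^13 Hz.

f = 1.95×10^13 Hz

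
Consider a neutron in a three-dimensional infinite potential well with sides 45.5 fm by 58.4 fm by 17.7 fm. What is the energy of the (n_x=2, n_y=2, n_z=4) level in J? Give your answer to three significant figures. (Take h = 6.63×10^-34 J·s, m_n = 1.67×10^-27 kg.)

For a 3D rectangular well E = (h²/8m_n)·Σ n_i²/L_i² = (6.63×10^-34)²/(8·1.67×10^-27) · [2²/(45.5 fm)² + 2²/(58.4 fm)² + 4²/(17.7 fm)²].
Evaluating gives E = 1.78×10^-12 J.

E = 1.78×10^-12 J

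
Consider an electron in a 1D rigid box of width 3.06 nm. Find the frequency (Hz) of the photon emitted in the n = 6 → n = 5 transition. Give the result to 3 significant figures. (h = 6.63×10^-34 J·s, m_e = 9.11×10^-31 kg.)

f = 1.07×10^14 Hz

E_1 = h²/(8m_eL²) = 6.441×10^-21 J and ΔE = (6² − 5²)E_1 = 7.085×10^-20 J.
f = ΔE/h = 7.085×10^-20/6.63×10^-34 = 1.07×10^14 Hz.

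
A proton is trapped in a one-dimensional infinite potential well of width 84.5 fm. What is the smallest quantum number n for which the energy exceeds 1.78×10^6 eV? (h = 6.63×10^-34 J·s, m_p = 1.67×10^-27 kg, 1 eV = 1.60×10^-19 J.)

n = 8

E_1 = h²/(8m_pL²) = 4.608×10^-15 J = 2.880×10^4 eV.
Need n² > 1.78×10^6/2.880×10^4 = 61.81, i.e. n > 7.862.
The smallest integer satisfying this is n = 8.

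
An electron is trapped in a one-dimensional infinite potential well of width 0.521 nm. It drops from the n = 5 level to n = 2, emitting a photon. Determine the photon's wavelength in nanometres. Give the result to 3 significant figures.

E_1 = h²/(8m_eL²) = 2.220×10^-19 J, so ΔE = (5² − 2²)E_1 = 4.662×10^-18 J.
λ = hc/ΔE = (6.626×10^-34·2.998×10^8)/4.662×10^-18 = 4.26×10^-8 m = 42.6 nm.

λ = 42.6 nm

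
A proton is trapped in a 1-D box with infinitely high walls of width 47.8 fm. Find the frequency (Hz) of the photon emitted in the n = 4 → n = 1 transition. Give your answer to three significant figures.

E_1 = h²/(8m_pL²) = 1.436×10^-14 J and ΔE = (4² − 1²)E_1 = 2.154×10^-13 J.
f = ΔE/h = 2.154×10^-13/6.626×10^-34 = 3.25×10^20 Hz.

f = 3.25×10^20 Hz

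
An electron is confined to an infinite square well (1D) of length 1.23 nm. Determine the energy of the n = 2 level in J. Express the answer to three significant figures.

E_2 = 1.59×10^-19 J

For an infinite well E_n = n²h²/(8m_eL²), so E_1 = h²/(8m_eL²) = (6.626×10^-34)²/(8·9.109×10^-31·(1.23×10^-9 m)²) = 3.982×10^-20 J.
Then E_2 = 2²·E_1 = 4·3.982×10^-20 J = 1.59×10^-19 J.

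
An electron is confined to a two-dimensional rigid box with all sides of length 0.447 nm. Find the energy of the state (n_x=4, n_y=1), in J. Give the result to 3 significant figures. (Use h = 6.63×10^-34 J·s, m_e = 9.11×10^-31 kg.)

For a 2D rectangular well E = (h²/8m_e)·Σ n_i²/L_i² = (6.63×10^-34)²/(8·9.11×10^-31) · [4²/(0.447 nm)² + 1²/(0.447 nm)²].
Evaluating gives E = 5.13×10^-18 J.

E = 5.13×10^-18 J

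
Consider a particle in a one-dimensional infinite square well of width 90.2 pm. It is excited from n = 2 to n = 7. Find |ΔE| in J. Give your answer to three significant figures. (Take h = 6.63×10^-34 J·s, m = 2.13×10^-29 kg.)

E_1 = h²/(8mL²) = 3.171×10^-19 J.
|ΔE| = |2² − 7²|·E_1 = 45·3.171×10^-19 J = 1.43×10^-17 J.

|ΔE| = 1.43×10^-17 J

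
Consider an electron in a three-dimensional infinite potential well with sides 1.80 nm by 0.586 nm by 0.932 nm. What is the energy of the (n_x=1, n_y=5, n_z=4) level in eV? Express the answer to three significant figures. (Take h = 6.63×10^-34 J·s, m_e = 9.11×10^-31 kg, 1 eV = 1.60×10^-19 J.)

For a 3D rectangular well E = (h²/8m_e)·Σ n_i²/L_i² = (6.63×10^-34)²/(8·9.11×10^-31) · [1²/(1.80 nm)² + 5²/(0.586 nm)² + 4²/(0.932 nm)²].
Evaluating gives E = 5.521×10^-18 J = 34.5 eV.

E = 34.5 eV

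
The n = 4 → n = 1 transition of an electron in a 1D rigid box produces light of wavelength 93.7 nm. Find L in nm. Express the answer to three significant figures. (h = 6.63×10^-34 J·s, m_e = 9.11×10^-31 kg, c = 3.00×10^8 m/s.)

The photon carries ΔE = hc/λ = 6.63×10^-34·3.00×10^8/9.37×10^-8 m = 2.123×10^-18 J.
Since ΔE = (4² − 1²)E_1, E_1 = 1.415×10^-19 J, and L = h/√(8m_eE_1) = 6.53×10^-10 m = 0.653 nm.

L = 0.653 nm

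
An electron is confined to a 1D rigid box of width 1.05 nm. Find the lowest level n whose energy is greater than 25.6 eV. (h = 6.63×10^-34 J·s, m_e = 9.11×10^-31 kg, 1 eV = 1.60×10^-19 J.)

E_1 = h²/(8m_eL²) = 5.471×10^-20 J = 0.3419 eV.
Need n² > 25.6/0.3419 = 74.88, i.e. n > 8.653.
The smallest integer satisfying this is n = 9.

n = 9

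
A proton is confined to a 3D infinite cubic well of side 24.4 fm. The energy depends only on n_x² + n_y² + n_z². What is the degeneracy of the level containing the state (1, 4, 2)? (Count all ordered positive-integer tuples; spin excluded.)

The level has n_x² + n_y² + n_z² = 21. The ordered positive-integer solutions are (1, 2, 4), (1, 4, 2), (2, 1, 4), (2, 4, 1), (4, 1, 2), (4, 2, 1).
That gives 6 states.

degeneracy = 6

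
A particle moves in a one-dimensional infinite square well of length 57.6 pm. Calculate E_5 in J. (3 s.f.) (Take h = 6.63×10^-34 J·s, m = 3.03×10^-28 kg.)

E_5 = 1.37×10^-18 J

For an infinite well E_n = n²h²/(8mL²), so E_1 = h²/(8mL²) = (6.63×10^-34)²/(8·3.03×10^-28·(5.76×10^-11 m)²) = 5.466×10^-20 J.
Then E_5 = 5²·E_1 = 25·5.466×10^-20 J = 1.37×10^-18 J.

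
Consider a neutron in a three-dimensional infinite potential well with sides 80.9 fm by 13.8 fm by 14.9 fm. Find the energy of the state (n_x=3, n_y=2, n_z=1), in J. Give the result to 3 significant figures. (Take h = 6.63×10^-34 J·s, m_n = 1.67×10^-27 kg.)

For a 3D rectangular well E = (h²/8m_n)·Σ n_i²/L_i² = (6.63×10^-34)²/(8·1.67×10^-27) · [3²/(80.9 fm)² + 2²/(13.8 fm)² + 1²/(14.9 fm)²].
Evaluating gives E = 8.85×10^-13 J.

E = 8.85×10^-13 J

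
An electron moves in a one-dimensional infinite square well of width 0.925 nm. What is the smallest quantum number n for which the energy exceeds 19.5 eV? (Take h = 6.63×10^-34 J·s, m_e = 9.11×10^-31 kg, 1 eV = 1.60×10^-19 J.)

E_1 = h²/(8m_eL²) = 7.049×10^-20 J = 0.4406 eV.
Need n² > 19.5/0.4406 = 44.26, i.e. n > 6.653.
The smallest integer satisfying this is n = 7.

n = 7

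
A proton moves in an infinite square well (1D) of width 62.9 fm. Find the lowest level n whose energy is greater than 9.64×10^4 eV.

E_1 = h²/(8m_pL²) = 8.291×10^-15 J = 5.175×10^4 eV.
Need n² > 9.64×10^4/5.175×10^4 = 1.863, i.e. n > 1.365.
The smallest integer satisfying this is n = 2.

n = 2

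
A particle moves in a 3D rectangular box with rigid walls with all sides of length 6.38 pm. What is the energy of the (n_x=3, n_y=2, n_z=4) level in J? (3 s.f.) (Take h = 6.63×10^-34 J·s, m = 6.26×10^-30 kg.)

E = 6.25×10^-15 J

For a 3D rectangular well E = (h²/8m)·Σ n_i²/L_i² = (6.63×10^-34)²/(8·6.26×10^-30) · [3²/(6.38 pm)² + 2²/(6.38 pm)² + 4²/(6.38 pm)²].
Evaluating gives E = 6.25×10^-15 J.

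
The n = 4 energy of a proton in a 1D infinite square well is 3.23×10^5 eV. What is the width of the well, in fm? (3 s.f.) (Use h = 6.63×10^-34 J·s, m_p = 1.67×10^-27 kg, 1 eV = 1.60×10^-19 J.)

L = 101 fm

From E_n = n²h²/(8m_pL²), L = n·h/√(8m_pE_n).
E_4 = 3.23×10^5 eV = 5.168×10^-14 J, so L = 4·6.63×10^-34/√(8·1.67×10^-27·5.168×10^-14) = 1.01×10^-13 m = 101 fm.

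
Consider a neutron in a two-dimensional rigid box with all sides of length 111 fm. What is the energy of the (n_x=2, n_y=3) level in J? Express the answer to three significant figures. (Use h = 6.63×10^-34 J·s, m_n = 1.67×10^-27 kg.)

E = 3.47×10^-14 J

For a 2D rectangular well E = (h²/8m_n)·Σ n_i²/L_i² = (6.63×10^-34)²/(8·1.67×10^-27) · [2²/(111 fm)² + 3²/(111 fm)²].
Evaluating gives E = 3.47×10^-14 J.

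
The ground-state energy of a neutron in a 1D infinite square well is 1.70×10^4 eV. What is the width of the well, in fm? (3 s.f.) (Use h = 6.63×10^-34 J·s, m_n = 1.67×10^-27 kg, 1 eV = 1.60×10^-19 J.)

From E_n = n²h²/(8m_nL²), L = n·h/√(8m_nE_n).
E_1 = 1.70×10^4 eV = 2.720×10^-15 J, so L = 1·6.63×10^-34/√(8·1.67×10^-27·2.720×10^-15) = 1.10×10^-13 m = 110 fm.

L = 110 fm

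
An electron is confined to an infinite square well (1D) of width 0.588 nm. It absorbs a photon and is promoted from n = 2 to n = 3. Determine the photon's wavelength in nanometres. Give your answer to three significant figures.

E_1 = h²/(8m_eL²) = 1.743×10^-19 J, so ΔE = (3² − 2²)E_1 = 8.715×10^-19 J.
λ = hc/ΔE = (6.626×10^-34·2.998×10^8)/8.715×10^-19 = 2.28×10^-7 m = 228 nm.

λ = 228 nm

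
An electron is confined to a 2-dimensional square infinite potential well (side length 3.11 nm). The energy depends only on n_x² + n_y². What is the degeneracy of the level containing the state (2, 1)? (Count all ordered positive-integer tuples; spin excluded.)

The level has n_x² + n_y² = 5. The ordered positive-integer solutions are (1, 2), (2, 1).
That gives 2 states.

degeneracy = 2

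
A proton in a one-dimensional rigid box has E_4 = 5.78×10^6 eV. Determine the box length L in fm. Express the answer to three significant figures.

From E_n = n²h²/(8m_pL²), L = n·h/√(8m_pE_n).
E_4 = 5.78×10^6 eV = 9.260×10^-13 J, so L = 4·6.626×10^-34/√(8·1.673×10^-27·9.260×10^-13) = 2.38×10^-14 m = 23.8 fm.

L = 23.8 fm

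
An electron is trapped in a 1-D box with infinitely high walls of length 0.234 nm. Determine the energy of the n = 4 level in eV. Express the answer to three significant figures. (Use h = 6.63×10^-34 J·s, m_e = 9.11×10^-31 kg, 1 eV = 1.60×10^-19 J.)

For an infinite well E_n = n²h²/(8m_eL²), so E_1 = h²/(8m_eL²) = (6.63×10^-34)²/(8·9.11×10^-31·(2.34×10^-10 m)²) = 1.102×10^-18 J.
Then E_4 = 4²·E_1 = 16·1.102×10^-18 J = 1.763×10^-17 J.
Converting, E_4 = 1.763×10^-17 J / (1.60×10^-19 J/eV) = 110 eV.

E_4 = 110 eV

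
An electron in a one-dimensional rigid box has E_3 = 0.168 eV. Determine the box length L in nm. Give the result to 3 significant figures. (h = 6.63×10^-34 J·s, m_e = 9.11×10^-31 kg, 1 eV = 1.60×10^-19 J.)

From E_n = n²h²/(8m_eL²), L = n·h/√(8m_eE_n).
E_3 = 0.168 eV = 2.688×10^-20 J, so L = 3·6.63×10^-34/√(8·9.11×10^-31·2.688×10^-20) = 4.49×10^-9 m = 4.49 nm.

L = 4.49 nm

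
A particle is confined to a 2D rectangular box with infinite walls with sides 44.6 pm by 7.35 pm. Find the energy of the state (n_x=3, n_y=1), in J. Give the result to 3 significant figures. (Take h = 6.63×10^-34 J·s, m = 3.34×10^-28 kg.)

For a 2D rectangular well E = (h²/8m)·Σ n_i²/L_i² = (6.63×10^-34)²/(8·3.34×10^-28) · [3²/(44.6 pm)² + 1²/(7.35 pm)²].
Evaluating gives E = 3.79×10^-18 J.

E = 3.79×10^-18 J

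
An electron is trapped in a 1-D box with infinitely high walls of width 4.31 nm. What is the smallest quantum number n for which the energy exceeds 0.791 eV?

n = 7

E_1 = h²/(8m_eL²) = 3.243×10^-21 J = 0.02024 eV.
Need n² > 0.791/0.02024 = 39.08, i.e. n > 6.251.
The smallest integer satisfying this is n = 7.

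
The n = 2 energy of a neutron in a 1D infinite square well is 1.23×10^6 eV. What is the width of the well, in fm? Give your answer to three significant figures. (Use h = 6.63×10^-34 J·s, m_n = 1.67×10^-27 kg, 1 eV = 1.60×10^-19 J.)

L = 25.9 fm

From E_n = n²h²/(8m_nL²), L = n·h/√(8m_nE_n).
E_2 = 1.23×10^6 eV = 1.968×10^-13 J, so L = 2·6.63×10^-34/√(8·1.67×10^-27·1.968×10^-13) = 2.59×10^-14 m = 25.9 fm.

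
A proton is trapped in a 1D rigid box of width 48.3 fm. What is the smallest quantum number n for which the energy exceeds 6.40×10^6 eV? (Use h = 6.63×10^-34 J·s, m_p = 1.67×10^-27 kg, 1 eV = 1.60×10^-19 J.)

n = 9

E_1 = h²/(8m_pL²) = 1.410×10^-14 J = 8.812×10^4 eV.
Need n² > 6.40×10^6/8.812×10^4 = 72.63, i.e. n > 8.522.
The smallest integer satisfying this is n = 9.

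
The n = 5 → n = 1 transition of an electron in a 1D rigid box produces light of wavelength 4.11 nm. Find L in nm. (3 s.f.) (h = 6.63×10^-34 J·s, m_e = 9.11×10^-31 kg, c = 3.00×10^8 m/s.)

The photon carries ΔE = hc/λ = 6.63×10^-34·3.00×10^8/4.11×10^-9 m = 4.839×10^-17 J.
Since ΔE = (5² − 1²)E_1, E_1 = 2.016×10^-18 J, and L = h/√(8m_eE_1) = 1.73×10^-10 m = 0.173 nm.

L = 0.173 nm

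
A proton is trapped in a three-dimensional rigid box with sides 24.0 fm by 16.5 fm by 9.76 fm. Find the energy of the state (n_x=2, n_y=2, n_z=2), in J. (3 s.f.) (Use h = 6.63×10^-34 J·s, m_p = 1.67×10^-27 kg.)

E = 2.09×10^-12 J

For a 3D rectangular well E = (h²/8m_p)·Σ n_i²/L_i² = (6.63×10^-34)²/(8·1.67×10^-27) · [2²/(24.0 fm)² + 2²/(16.5 fm)² + 2²/(9.76 fm)²].
Evaluating gives E = 2.09×10^-12 J.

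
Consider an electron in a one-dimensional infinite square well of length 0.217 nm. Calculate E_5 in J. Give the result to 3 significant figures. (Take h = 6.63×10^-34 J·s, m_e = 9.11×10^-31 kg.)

For an infinite well E_n = n²h²/(8m_eL²), so E_1 = h²/(8m_eL²) = (6.63×10^-34)²/(8·9.11×10^-31·(2.17×10^-10 m)²) = 1.281×10^-18 J.
Then E_5 = 5²·E_1 = 25·1.281×10^-18 J = 3.20×10^-17 J.

E_5 = 3.20×10^-17 J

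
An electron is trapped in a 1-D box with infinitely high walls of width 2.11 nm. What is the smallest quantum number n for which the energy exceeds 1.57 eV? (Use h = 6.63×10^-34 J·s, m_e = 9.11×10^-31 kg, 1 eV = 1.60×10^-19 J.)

n = 5

E_1 = h²/(8m_eL²) = 1.355×10^-20 J = 0.08469 eV.
Need n² > 1.57/0.08469 = 18.54, i.e. n > 4.306.
The smallest integer satisfying this is n = 5.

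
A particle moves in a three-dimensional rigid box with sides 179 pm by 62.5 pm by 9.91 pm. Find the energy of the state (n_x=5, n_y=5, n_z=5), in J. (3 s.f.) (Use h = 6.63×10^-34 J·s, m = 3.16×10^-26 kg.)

For a 3D rectangular well E = (h²/8m)·Σ n_i²/L_i² = (6.63×10^-34)²/(8·3.16×10^-26) · [5²/(179 pm)² + 5²/(62.5 pm)² + 5²/(9.91 pm)²].
Evaluating gives E = 4.55×10^-19 J.

E = 4.55×10^-19 J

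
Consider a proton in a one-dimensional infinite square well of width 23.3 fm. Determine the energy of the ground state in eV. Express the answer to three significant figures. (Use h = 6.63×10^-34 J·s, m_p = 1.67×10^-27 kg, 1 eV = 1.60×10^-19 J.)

For an infinite well E_n = n²h²/(8m_pL²), so E_1 = h²/(8m_pL²) = (6.63×10^-34)²/(8·1.67×10^-27·(2.33×10^-14 m)²) = 6.061×10^-14 J.
Converting, E_1 = 6.061×10^-14 J / (1.60×10^-19 J/eV) = 3.79×10^5 eV.

E_1 = 3.79×10^5 eV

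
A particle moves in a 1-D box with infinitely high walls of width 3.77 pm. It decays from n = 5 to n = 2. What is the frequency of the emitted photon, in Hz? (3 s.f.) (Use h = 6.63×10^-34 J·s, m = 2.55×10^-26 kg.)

E_1 = h²/(8mL²) = 1.516×10^-19 J and ΔE = (5² − 2²)E_1 = 3.184×10^-18 J.
f = ΔE/h = 3.184×10^-18/6.63×10^-34 = 4.80×10^15 Hz.

f = 4.80×10^15 Hz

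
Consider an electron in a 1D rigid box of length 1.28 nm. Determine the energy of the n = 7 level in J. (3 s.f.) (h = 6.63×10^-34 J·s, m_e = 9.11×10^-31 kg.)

For an infinite well E_n = n²h²/(8m_eL²), so E_1 = h²/(8m_eL²) = (6.63×10^-34)²/(8·9.11×10^-31·(1.28×10^-9 m)²) = 3.681×10^-20 J.
Then E_7 = 7²·E_1 = 49·3.681×10^-20 J = 1.80×10^-18 J.

E_7 = 1.80×10^-18 J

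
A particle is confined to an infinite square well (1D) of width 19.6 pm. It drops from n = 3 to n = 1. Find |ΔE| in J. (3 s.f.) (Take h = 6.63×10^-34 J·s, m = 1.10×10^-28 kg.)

|ΔE| = 1.04×10^-17 J

E_1 = h²/(8mL²) = 1.300×10^-18 J.
|ΔE| = |3² − 1²|·E_1 = 8·1.300×10^-18 J = 1.04×10^-17 J.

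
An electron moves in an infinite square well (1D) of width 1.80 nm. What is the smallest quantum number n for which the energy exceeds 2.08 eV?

n = 5

E_1 = h²/(8m_eL²) = 1.860×10^-20 J = 0.1161 eV.
Need n² > 2.08/0.1161 = 17.92, i.e. n > 4.233.
The smallest integer satisfying this is n = 5.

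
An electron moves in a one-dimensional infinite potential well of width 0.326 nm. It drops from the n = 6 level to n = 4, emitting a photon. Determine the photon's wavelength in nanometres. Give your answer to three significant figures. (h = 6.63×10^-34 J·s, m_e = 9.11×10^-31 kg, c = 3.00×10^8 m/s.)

E_1 = h²/(8m_eL²) = 5.675×10^-19 J, so ΔE = (6² − 4²)E_1 = 1.135×10^-17 J.
λ = hc/ΔE = (6.63×10^-34·3.00×10^8)/1.135×10^-17 = 1.75×10^-8 m = 17.5 nm.

λ = 17.5 nm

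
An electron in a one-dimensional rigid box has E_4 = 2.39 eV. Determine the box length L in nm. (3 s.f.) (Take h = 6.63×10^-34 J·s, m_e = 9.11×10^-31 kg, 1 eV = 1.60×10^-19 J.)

L = 1.59 nm

From E_n = n²h²/(8m_eL²), L = n·h/√(8m_eE_n).
E_4 = 2.39 eV = 3.824×10^-19 J, so L = 4·6.63×10^-34/√(8·9.11×10^-31·3.824×10^-19) = 1.59×10^-9 m = 1.59 nm.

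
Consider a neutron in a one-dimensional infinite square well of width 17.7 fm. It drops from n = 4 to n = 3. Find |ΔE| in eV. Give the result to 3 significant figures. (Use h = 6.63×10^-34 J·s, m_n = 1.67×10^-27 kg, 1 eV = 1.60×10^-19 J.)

|ΔE| = 4.59×10^6 eV

E_1 = h²/(8m_nL²) = 1.050×10^-13 J.
|ΔE| = |4² − 3²|·E_1 = 7·1.050×10^-13 J = 7.350×10^-13 J = 4.59×10^6 eV.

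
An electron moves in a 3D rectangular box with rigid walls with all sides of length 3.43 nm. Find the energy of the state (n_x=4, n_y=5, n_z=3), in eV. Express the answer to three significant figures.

E = 1.60 eV

For a 3D rectangular well E = (h²/8m_e)·Σ n_i²/L_i² = (6.626×10^-34)²/(8·9.109×10^-31) · [4²/(3.43 nm)² + 5²/(3.43 nm)² + 3²/(3.43 nm)²].
Evaluating gives E = 2.560×10^-19 J = 1.60 eV.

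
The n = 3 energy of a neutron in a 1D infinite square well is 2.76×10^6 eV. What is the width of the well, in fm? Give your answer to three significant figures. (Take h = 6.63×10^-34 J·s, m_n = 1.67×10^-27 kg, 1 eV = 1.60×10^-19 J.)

L = 25.9 fm

From E_n = n²h²/(8m_nL²), L = n·h/√(8m_nE_n).
E_3 = 2.76×10^6 eV = 4.416×10^-13 J, so L = 3·6.63×10^-34/√(8·1.67×10^-27·4.416×10^-13) = 2.59×10^-14 m = 25.9 fm.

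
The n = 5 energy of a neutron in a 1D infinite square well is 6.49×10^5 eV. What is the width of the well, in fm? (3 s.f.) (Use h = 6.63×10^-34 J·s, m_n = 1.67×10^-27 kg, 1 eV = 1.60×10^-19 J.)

L = 89.0 fm

From E_n = n²h²/(8m_nL²), L = n·h/√(8m_nE_n).
E_5 = 6.49×10^5 eV = 1.038×10^-13 J, so L = 5·6.63×10^-34/√(8·1.67×10^-27·1.038×10^-13) = 8.90×10^-14 m = 89.0 fm.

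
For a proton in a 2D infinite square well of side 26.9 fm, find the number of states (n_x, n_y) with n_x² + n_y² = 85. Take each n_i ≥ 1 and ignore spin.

degeneracy = 4

The level has n_x² + n_y² = 85. The ordered positive-integer solutions are (2, 9), (6, 7), (7, 6), (9, 2).
That gives 4 states.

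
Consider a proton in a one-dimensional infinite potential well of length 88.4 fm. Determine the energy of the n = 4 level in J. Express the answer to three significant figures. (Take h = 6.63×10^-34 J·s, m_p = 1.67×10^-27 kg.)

For an infinite well E_n = n²h²/(8m_pL²), so E_1 = h²/(8m_pL²) = (6.63×10^-34)²/(8·1.67×10^-27·(8.84×10^-14 m)²) = 4.210×10^-15 J.
Then E_4 = 4²·E_1 = 16·4.210×10^-15 J = 6.74×10^-14 J.

E_4 = 6.74×10^-14 J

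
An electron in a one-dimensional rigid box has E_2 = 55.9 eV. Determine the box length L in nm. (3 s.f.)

L = 0.164 nm

From E_n = n²h²/(8m_eL²), L = n·h/√(8m_eE_n).
E_2 = 55.9 eV = 8.955×10^-18 J, so L = 2·6.626×10^-34/√(8·9.109×10^-31·8.955×10^-18) = 1.64×10^-10 m = 0.164 nm.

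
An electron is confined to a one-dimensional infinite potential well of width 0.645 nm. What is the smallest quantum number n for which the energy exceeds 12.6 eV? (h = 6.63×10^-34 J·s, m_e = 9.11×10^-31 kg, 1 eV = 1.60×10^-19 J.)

E_1 = h²/(8m_eL²) = 1.450×10^-19 J = 0.9062 eV.
Need n² > 12.6/0.9062 = 13.90, i.e. n > 3.728.
The smallest integer satisfying this is n = 4.

n = 4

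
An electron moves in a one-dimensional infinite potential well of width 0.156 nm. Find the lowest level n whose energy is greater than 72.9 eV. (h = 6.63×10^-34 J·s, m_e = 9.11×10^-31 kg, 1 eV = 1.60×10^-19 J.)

E_1 = h²/(8m_eL²) = 2.478×10^-18 J = 15.49 eV.
Need n² > 72.9/15.49 = 4.706, i.e. n > 2.169.
The smallest integer satisfying this is n = 3.

n = 3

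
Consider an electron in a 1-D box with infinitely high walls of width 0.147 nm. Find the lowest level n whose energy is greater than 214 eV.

E_1 = h²/(8m_eL²) = 2.788×10^-18 J = 17.40 eV.
Need n² > 214/17.40 = 12.30, i.e. n > 3.507.
The smallest integer satisfying this is n = 4.

n = 4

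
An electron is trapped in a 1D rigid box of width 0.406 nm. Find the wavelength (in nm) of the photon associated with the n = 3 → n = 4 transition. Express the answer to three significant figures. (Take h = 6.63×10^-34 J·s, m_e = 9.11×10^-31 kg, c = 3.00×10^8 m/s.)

λ = 77.7 nm

E_1 = h²/(8m_eL²) = 3.659×10^-19 J, so ΔE = (4² − 3²)E_1 = 2.561×10^-18 J.
λ = hc/ΔE = (6.63×10^-34·3.00×10^8)/2.561×10^-18 = 7.77×10^-8 m = 77.7 nm.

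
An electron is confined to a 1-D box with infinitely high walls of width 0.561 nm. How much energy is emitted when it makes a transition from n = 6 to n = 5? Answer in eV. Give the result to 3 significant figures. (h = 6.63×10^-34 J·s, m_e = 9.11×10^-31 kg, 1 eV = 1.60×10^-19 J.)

E_1 = h²/(8m_eL²) = 1.916×10^-19 J.
|ΔE| = |6² − 5²|·E_1 = 11·1.916×10^-19 J = 2.108×10^-18 J = 13.2 eV.

|ΔE| = 13.2 eV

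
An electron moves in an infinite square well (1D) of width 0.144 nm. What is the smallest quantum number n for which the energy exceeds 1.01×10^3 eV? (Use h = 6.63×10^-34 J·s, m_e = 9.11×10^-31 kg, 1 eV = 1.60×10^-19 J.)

E_1 = h²/(8m_eL²) = 2.909×10^-18 J = 18.18 eV.
Need n² > 1.01×10^3/18.18 = 55.56, i.e. n > 7.454.
The smallest integer satisfying this is n = 8.

n = 8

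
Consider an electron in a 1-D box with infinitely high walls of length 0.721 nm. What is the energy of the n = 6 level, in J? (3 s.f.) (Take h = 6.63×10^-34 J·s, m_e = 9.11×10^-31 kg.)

For an infinite well E_n = n²h²/(8m_eL²), so E_1 = h²/(8m_eL²) = (6.63×10^-34)²/(8·9.11×10^-31·(7.21×10^-10 m)²) = 1.160×10^-19 J.
Then E_6 = 6²·E_1 = 36·1.160×10^-19 J = 4.18×10^-18 J.

E_6 = 4.18×10^-18 J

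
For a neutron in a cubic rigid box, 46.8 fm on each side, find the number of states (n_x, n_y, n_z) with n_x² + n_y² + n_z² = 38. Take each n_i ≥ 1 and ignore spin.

degeneracy = 9

The level has n_x² + n_y² + n_z² = 38. The ordered positive-integer solutions are (1, 1, 6), (1, 6, 1), (2, 3, 5), (2, 5, 3), (3, 2, 5), (3, 5, 2), (5, 2, 3), (5, 3, 2), (6, 1, 1).
That gives 9 states.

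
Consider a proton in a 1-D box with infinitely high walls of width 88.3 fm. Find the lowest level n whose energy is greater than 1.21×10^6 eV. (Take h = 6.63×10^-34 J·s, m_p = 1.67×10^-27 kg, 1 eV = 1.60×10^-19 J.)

n = 7

E_1 = h²/(8m_pL²) = 4.220×10^-15 J = 2.638×10^4 eV.
Need n² > 1.21×10^6/2.638×10^4 = 45.87, i.e. n > 6.773.
The smallest integer satisfying this is n = 7.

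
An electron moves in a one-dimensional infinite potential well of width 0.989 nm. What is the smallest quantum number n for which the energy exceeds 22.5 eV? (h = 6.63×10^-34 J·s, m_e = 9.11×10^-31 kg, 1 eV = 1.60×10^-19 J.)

n = 8

E_1 = h²/(8m_eL²) = 6.166×10^-20 J = 0.3854 eV.
Need n² > 22.5/0.3854 = 58.38, i.e. n > 7.641.
The smallest integer satisfying this is n = 8.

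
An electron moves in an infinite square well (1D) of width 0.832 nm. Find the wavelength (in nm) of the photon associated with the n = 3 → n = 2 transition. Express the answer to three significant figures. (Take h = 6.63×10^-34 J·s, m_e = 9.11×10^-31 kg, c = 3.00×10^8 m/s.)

E_1 = h²/(8m_eL²) = 8.713×10^-20 J, so ΔE = (3² − 2²)E_1 = 4.357×10^-19 J.
λ = hc/ΔE = (6.63×10^-34·3.00×10^8)/4.357×10^-19 = 4.57×10^-7 m = 457 nm.

λ = 457 nm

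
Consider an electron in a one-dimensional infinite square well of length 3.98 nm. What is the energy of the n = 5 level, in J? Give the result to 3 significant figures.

E_5 = 9.51×10^-20 J

For an infinite well E_n = n²h²/(8m_eL²), so E_1 = h²/(8m_eL²) = (6.626×10^-34)²/(8·9.109×10^-31·(3.98×10^-9 m)²) = 3.803×10^-21 J.
Then E_5 = 5²·E_1 = 25·3.803×10^-21 J = 9.51×10^-20 J.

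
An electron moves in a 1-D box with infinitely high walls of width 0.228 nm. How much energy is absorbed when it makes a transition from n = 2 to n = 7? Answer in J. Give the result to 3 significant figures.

|ΔE| = 5.22×10^-17 J

E_1 = h²/(8m_eL²) = 1.159×10^-18 J.
|ΔE| = |2² − 7²|·E_1 = 45·1.159×10^-18 J = 5.22×10^-17 J.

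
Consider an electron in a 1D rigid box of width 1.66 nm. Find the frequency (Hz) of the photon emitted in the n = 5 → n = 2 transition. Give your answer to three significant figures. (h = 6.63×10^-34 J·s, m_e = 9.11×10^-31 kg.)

E_1 = h²/(8m_eL²) = 2.189×10^-20 J and ΔE = (5² − 2²)E_1 = 4.597×10^-19 J.
f = ΔE/h = 4.597×10^-19/6.63×10^-34 = 6.93×10^14 Hz.

f = 6.93×10^14 Hz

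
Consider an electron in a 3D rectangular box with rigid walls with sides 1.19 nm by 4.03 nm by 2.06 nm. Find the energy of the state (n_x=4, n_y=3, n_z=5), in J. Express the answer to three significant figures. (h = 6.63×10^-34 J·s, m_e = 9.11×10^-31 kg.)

For a 3D rectangular well E = (h²/8m_e)·Σ n_i²/L_i² = (6.63×10^-34)²/(8·9.11×10^-31) · [4²/(1.19 nm)² + 3²/(4.03 nm)² + 5²/(2.06 nm)²].
Evaluating gives E = 1.07×10^-18 J.

E = 1.07×10^-18 J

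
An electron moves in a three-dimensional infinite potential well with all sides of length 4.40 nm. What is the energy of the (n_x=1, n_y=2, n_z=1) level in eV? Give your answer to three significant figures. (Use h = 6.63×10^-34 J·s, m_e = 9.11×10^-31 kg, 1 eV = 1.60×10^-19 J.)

E = 0.117 eV

For a 3D rectangular well E = (h²/8m_e)·Σ n_i²/L_i² = (6.63×10^-34)²/(8·9.11×10^-31) · [1²/(4.40 nm)² + 2²/(4.40 nm)² + 1²/(4.40 nm)²].
Evaluating gives E = 1.869×10^-20 J = 0.117 eV.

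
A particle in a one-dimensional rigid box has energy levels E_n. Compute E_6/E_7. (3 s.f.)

E_n ∝ n², so E_6/E_7 = 6²/7² = 36/49 = 0.735.

0.735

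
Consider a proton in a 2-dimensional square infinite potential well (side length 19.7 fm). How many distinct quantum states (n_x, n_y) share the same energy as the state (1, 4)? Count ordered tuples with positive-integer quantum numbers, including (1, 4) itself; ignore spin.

degeneracy = 2

The level has n_x² + n_y² = 17. The ordered positive-integer solutions are (1, 4), (4, 1).
That gives 2 states.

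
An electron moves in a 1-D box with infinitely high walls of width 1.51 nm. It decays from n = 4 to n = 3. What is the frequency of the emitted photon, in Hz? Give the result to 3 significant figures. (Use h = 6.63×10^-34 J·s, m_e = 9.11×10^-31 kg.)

E_1 = h²/(8m_eL²) = 2.645×10^-20 J and ΔE = (4² − 3²)E_1 = 1.851×10^-19 J.
f = ΔE/h = 1.851×10^-19/6.63×10^-34 = 2.79×10^14 Hz.

f = 2.79×10^14 Hz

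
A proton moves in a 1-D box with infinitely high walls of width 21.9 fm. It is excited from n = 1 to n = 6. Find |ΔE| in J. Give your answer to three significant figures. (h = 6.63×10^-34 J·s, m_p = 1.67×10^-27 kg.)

E_1 = h²/(8m_pL²) = 6.860×10^-14 J.
|ΔE| = |1² − 6²|·E_1 = 35·6.860×10^-14 J = 2.40×10^-12 J.

|ΔE| = 2.40×10^-12 J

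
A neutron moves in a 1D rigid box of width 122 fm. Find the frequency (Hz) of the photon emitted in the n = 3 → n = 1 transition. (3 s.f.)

f = 2.66×10^19 Hz

E_1 = h²/(8m_nL²) = 2.201×10^-15 J and ΔE = (3² − 1²)E_1 = 1.761×10^-14 J.
f = ΔE/h = 1.761×10^-14/6.626×10^-34 = 2.66×10^19 Hz.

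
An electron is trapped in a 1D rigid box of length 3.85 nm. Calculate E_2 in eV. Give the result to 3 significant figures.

For an infinite well E_n = n²h²/(8m_eL²), so E_1 = h²/(8m_eL²) = (6.626×10^-34)²/(8·9.109×10^-31·(3.85×10^-9 m)²) = 4.065×10^-21 J.
Then E_2 = 2²·E_1 = 4·4.065×10^-21 J = 1.626×10^-20 J.
Converting, E_2 = 1.626×10^-20 J / (1.602×10^-19 J/eV) = 0.101 eV.

E_2 = 0.101 eV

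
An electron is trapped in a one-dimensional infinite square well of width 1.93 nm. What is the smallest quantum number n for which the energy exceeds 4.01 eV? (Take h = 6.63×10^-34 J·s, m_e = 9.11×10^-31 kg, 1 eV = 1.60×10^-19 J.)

E_1 = h²/(8m_eL²) = 1.619×10^-20 J = 0.1012 eV.
Need n² > 4.01/0.1012 = 39.62, i.e. n > 6.294.
The smallest integer satisfying this is n = 7.

n = 7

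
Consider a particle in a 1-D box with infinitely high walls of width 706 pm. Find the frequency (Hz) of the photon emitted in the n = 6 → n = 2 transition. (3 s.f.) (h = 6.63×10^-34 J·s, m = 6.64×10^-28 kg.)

E_1 = h²/(8mL²) = 1.660×10^-22 J and ΔE = (6² − 2²)E_1 = 5.312×10^-21 J.
f = ΔE/h = 5.312×10^-21/6.63×10^-34 = 8.01×10^12 Hz.

f = 8.01×10^12 Hz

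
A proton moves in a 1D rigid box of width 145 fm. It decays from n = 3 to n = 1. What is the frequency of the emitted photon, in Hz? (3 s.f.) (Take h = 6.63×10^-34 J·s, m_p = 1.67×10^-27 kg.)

E_1 = h²/(8m_pL²) = 1.565×10^-15 J and ΔE = (3² − 1²)E_1 = 1.252×10^-14 J.
f = ΔE/h = 1.252×10^-14/6.63×10^-34 = 1.89×10^19 Hz.

f = 1.89×10^19 Hz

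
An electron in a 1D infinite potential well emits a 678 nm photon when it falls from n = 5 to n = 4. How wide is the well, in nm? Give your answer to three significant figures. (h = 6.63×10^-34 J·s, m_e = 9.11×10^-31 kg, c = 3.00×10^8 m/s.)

L = 1.36 nm

The photon carries ΔE = hc/λ = 6.63×10^-34·3.00×10^8/6.78×10^-7 m = 2.934×10^-19 J.
Since ΔE = (5² − 4²)E_1, E_1 = 3.260×10^-20 J, and L = h/√(8m_eE_1) = 1.36×10^-9 m = 1.36 nm.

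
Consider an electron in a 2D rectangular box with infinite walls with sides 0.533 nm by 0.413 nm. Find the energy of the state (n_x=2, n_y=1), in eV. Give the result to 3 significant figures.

For a 2D rectangular well E = (h²/8m_e)·Σ n_i²/L_i² = (6.626×10^-34)²/(8·9.109×10^-31) · [2²/(0.533 nm)² + 1²/(0.413 nm)²].
Evaluating gives E = 1.202×10^-18 J = 7.50 eV.

E = 7.50 eV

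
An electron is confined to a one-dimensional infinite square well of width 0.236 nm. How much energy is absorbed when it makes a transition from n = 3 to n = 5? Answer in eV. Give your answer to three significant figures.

E_1 = h²/(8m_eL²) = 1.082×10^-18 J.
|ΔE| = |3² − 5²|·E_1 = 16·1.082×10^-18 J = 1.731×10^-17 J = 108 eV.

|ΔE| = 108 eV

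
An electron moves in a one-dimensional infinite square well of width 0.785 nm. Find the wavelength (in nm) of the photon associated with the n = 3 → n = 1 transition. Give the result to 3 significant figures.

E_1 = h²/(8m_eL²) = 9.777×10^-20 J, so ΔE = (3² − 1²)E_1 = 7.822×10^-19 J.
λ = hc/ΔE = (6.626×10^-34·2.998×10^8)/7.822×10^-19 = 2.54×10^-7 m = 254 nm.

λ = 254 nm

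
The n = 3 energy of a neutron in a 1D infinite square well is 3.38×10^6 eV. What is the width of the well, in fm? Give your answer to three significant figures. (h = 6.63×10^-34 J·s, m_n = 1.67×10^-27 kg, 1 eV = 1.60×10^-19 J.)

L = 23.4 fm

From E_n = n²h²/(8m_nL²), L = n·h/√(8m_nE_n).
E_3 = 3.38×10^6 eV = 5.408×10^-13 J, so L = 3·6.63×10^-34/√(8·1.67×10^-27·5.408×10^-13) = 2.34×10^-14 m = 23.4 fm.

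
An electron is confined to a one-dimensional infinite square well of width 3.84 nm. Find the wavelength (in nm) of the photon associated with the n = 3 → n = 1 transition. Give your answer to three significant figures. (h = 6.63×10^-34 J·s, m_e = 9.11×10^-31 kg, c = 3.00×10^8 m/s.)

E_1 = h²/(8m_eL²) = 4.090×10^-21 J, so ΔE = (3² − 1²)E_1 = 3.272×10^-20 J.
λ = hc/ΔE = (6.63×10^-34·3.00×10^8)/3.272×10^-20 = 6.08×10^-6 m = 6.08×10^3 nm.

λ = 6.08×10^3 nm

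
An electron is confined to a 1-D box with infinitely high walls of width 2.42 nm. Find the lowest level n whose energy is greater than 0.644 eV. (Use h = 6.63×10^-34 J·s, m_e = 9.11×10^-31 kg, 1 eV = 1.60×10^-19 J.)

E_1 = h²/(8m_eL²) = 1.030×10^-20 J = 0.06438 eV.
Need n² > 0.644/0.06438 = 10.00, i.e. n > 3.162.
The smallest integer satisfying this is n = 4.

n = 4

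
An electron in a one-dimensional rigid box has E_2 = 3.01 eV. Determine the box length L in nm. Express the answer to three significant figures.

L = 0.707 nm

From E_n = n²h²/(8m_eL²), L = n·h/√(8m_eE_n).
E_2 = 3.01 eV = 4.822×10^-19 J, so L = 2·6.626×10^-34/√(8·9.109×10^-31·4.822×10^-19) = 7.07×10^-10 m = 0.707 nm.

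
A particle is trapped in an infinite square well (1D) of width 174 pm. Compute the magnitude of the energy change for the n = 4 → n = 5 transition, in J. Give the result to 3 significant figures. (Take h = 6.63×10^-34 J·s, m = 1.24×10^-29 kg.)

E_1 = h²/(8mL²) = 1.464×10^-19 J.
|ΔE| = |4² − 5²|·E_1 = 9·1.464×10^-19 J = 1.32×10^-18 J.

|ΔE| = 1.32×10^-18 J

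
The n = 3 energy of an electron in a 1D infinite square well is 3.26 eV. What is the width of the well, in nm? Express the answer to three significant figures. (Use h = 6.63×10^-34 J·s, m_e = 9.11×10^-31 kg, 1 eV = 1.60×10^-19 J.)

From E_n = n²h²/(8m_eL²), L = n·h/√(8m_eE_n).
E_3 = 3.26 eV = 5.216×10^-19 J, so L = 3·6.63×10^-34/√(8·9.11×10^-31·5.216×10^-19) = 1.02×10^-9 m = 1.02 nm.

L = 1.02 nm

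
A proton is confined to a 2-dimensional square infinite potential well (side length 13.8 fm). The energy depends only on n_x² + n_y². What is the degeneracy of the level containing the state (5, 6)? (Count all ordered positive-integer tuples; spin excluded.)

degeneracy = 2

The level has n_x² + n_y² = 61. The ordered positive-integer solutions are (5, 6), (6, 5).
That gives 2 states.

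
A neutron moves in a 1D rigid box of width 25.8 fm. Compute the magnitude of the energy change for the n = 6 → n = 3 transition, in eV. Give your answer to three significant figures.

|ΔE| = 8.30×10^6 eV

E_1 = h²/(8m_nL²) = 4.922×10^-14 J.
|ΔE| = |6² − 3²|·E_1 = 27·4.922×10^-14 J = 1.329×10^-12 J = 8.30×10^6 eV.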